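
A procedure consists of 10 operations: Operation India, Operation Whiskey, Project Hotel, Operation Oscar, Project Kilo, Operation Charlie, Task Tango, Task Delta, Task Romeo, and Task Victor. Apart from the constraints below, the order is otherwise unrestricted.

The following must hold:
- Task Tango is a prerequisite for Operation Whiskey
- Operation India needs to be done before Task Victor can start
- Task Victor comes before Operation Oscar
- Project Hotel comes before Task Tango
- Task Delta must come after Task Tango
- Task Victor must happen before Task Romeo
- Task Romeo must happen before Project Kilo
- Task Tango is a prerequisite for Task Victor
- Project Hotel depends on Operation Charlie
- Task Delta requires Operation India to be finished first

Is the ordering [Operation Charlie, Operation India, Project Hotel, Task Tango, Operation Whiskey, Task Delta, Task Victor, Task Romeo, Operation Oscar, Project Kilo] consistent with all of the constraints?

Checking each listed constraint against this order: for instance, Operation India is in position 2 and Task Victor in position 7, so that constraint holds — and the remaining constraints check out the same way.

Yes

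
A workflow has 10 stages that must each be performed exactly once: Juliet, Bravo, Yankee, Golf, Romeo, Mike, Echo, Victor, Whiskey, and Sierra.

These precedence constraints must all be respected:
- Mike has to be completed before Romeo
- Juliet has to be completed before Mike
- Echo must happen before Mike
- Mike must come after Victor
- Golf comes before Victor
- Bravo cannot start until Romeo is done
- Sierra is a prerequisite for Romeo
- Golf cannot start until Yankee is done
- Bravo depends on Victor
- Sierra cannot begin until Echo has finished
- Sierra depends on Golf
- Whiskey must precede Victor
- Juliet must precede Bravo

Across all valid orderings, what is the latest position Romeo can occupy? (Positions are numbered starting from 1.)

9

Following the constraints forward from Romeo, its only required successor is Bravo.
So at least 1 stage follows Romeo, putting Romeo no later than position 9. That position is achievable by scheduling everything else first.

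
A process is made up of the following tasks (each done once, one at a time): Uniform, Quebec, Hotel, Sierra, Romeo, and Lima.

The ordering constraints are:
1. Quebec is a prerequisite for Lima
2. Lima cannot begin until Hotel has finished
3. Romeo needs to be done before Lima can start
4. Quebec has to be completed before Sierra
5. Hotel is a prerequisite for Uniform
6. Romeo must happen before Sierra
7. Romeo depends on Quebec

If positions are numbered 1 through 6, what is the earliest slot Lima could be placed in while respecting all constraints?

Working backwards through the constraints from Lima, its full set of required predecessors is Quebec, Hotel, Romeo — 3 of them.
So at minimum 3 tasks come before Lima, putting Lima no earlier than position 4. That position is achievable by scheduling exactly those predecessors first.

4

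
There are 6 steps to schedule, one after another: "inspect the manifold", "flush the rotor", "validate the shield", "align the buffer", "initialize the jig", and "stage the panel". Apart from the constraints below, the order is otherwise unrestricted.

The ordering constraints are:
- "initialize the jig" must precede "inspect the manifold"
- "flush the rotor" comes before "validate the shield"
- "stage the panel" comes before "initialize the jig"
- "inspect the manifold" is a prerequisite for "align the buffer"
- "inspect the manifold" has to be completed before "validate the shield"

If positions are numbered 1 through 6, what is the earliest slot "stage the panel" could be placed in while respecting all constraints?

Nothing is required before "stage the panel"; it can be the very first step.

1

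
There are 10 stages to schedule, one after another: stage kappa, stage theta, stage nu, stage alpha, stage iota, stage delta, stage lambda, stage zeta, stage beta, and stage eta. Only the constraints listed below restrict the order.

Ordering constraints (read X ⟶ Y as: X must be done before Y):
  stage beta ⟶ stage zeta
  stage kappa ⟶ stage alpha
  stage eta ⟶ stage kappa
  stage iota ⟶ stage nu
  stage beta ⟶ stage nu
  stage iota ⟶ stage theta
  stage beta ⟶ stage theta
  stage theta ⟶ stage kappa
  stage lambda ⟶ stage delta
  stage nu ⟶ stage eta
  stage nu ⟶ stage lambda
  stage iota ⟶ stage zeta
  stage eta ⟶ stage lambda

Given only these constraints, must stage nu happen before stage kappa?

Chaining the stated constraints: stage nu → stage eta → stage kappa.
That forces stage nu before stage kappa in every valid schedule.

Yes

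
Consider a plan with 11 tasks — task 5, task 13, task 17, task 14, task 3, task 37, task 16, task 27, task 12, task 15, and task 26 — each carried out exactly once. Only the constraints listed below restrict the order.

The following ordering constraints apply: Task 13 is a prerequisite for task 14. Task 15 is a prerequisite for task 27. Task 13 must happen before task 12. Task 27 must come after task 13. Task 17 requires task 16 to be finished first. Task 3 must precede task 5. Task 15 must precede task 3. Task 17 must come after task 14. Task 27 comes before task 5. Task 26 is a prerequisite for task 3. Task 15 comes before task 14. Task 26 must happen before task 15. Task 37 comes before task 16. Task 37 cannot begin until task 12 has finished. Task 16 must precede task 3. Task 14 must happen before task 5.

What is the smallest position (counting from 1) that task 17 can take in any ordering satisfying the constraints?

8

Every task that must precede task 17 has to come before it. Tracing all chains that end at task 17, those tasks are: task 13, task 14, task 37, task 16, task 12, task 15, task 26 — 7 in total.
So at minimum 7 tasks come before task 17, putting task 17 no earlier than position 8. That position is achievable by scheduling exactly those predecessors first.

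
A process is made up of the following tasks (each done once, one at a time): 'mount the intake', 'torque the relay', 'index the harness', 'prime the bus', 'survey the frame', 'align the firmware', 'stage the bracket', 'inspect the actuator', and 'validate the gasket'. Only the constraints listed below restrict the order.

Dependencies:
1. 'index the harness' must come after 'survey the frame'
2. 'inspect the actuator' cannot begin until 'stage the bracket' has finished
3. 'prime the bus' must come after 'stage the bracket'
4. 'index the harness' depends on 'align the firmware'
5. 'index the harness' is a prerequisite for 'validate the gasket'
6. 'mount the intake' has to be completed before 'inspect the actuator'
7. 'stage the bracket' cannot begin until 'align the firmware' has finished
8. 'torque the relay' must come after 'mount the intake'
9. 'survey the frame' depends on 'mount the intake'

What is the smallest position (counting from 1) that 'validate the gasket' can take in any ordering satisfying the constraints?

5

Every task that must precede 'validate the gasket' has to come before it. Tracing all chains that end at 'validate the gasket', those tasks are: 'mount the intake', 'index the harness', 'survey the frame', 'align the firmware' — 4 in total.
With 4 mandatory predecessors, the earliest 'validate the gasket' can sit is position 4+1 = 5, and placing just those 4 first achieves it.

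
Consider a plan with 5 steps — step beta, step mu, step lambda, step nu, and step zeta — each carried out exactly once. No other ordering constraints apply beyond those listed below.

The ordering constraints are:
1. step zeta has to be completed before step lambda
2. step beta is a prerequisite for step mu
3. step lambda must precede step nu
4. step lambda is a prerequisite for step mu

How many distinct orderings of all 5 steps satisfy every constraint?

7

The steps with no prerequisites are step beta, step zeta; any of them can be placed first.
Systematically extending each partial ordering one step at a time and counting, there are 7 complete orderings.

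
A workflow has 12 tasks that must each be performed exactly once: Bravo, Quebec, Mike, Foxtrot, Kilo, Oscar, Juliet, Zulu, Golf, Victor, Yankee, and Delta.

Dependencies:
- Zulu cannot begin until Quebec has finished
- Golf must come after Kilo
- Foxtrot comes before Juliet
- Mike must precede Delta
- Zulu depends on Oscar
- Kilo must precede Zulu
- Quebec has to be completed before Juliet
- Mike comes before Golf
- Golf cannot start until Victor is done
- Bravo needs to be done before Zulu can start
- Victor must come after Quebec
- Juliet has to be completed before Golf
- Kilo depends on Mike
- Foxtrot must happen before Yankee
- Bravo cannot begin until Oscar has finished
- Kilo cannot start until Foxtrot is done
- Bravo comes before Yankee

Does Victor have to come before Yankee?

No

Nothing in the constraints links Victor and Yankee; they are unordered relative to each other.
So Victor can come before Yankee or after — it is not forced.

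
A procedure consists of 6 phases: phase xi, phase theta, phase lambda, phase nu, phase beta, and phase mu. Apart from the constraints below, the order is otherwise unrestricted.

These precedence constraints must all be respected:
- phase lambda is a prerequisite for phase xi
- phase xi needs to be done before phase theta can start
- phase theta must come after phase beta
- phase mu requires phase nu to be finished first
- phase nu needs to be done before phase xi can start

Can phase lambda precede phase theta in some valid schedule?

Yes

Every valid ordering already has phase lambda before phase theta (the constraints require it), so in particular at least one does.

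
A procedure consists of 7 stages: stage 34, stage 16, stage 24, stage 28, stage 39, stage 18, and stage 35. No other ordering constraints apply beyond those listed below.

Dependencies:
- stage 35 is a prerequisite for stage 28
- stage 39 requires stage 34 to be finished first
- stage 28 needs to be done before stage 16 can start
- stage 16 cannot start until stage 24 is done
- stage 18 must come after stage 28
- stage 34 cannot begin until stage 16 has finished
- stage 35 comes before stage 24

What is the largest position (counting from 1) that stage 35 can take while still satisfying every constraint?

Following every chain forward from stage 35, the stages that must come later are stage 34, stage 16, stage 24, stage 28, stage 39, stage 18 — 6 of them.
So at least 6 stages follow stage 35, putting stage 35 no later than position 1. That position is achievable by scheduling everything else first.

1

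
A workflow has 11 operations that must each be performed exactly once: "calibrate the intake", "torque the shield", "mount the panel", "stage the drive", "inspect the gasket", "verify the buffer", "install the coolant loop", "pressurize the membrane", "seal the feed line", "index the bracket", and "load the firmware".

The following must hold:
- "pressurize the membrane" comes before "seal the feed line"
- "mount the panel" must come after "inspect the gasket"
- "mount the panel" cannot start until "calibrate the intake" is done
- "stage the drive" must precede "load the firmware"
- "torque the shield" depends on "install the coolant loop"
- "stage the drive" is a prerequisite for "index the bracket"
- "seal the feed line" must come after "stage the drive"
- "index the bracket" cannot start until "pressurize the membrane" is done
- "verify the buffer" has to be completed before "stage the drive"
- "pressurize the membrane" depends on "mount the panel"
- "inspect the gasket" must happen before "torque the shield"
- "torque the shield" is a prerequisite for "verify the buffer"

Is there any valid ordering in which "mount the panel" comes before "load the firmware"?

Yes

Nothing in the constraints forces "load the firmware" before "mount the panel" — there is no chain from "load the firmware" to "mount the panel".
That means at least one valid schedule has "mount the panel" before "load the firmware".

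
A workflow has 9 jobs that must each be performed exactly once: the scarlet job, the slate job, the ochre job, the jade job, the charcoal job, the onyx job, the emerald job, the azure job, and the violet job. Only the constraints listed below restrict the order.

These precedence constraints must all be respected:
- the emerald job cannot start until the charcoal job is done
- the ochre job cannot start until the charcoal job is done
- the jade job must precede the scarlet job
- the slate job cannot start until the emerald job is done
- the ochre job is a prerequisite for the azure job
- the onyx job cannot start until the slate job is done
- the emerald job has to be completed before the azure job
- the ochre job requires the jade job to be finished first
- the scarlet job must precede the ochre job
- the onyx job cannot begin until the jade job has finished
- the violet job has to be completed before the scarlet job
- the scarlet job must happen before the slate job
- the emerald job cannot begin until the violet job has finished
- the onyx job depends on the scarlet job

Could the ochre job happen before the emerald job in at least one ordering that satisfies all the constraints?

Yes

No chain of constraints runs from the emerald job to the ochre job, so the emerald job is not required to come first.
That means at least one valid schedule has the ochre job before the emerald job.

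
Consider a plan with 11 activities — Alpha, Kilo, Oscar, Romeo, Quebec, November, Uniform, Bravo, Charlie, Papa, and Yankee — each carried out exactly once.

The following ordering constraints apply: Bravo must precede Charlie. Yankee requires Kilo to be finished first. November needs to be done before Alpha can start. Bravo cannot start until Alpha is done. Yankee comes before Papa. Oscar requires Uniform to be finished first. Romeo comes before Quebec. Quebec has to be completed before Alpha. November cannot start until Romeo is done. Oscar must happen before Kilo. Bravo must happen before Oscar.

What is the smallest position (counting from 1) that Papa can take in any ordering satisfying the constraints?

Every activity that must precede Papa has to come before it. Tracing all chains that end at Papa, those activities are: Alpha, Kilo, Oscar, Romeo, Quebec, November, Uniform, Bravo, Yankee — 9 in total.
With 9 mandatory predecessors, the earliest Papa can sit is position 9+1 = 10, and placing just those 9 first achieves it.

10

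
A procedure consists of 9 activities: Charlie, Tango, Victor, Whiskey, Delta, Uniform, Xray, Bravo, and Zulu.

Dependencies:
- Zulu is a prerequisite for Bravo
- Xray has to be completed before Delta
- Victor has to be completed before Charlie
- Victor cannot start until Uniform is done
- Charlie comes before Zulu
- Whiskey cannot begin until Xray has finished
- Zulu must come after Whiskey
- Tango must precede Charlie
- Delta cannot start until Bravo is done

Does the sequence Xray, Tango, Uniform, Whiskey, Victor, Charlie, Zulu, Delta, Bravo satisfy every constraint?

Here Bravo comes after Delta.
That contradicts the constraint that Bravo must precede Delta.

No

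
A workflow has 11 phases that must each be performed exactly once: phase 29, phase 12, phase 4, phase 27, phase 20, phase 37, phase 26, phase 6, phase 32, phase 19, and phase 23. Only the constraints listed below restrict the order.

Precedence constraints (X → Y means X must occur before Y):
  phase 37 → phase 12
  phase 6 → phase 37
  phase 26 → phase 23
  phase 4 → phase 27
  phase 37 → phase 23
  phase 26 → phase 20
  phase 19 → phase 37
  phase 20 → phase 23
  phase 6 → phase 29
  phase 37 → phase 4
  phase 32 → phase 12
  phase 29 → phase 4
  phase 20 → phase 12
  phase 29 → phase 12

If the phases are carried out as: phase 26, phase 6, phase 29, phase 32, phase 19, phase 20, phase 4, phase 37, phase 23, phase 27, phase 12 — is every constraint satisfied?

No

In the proposed order, phase 4 appears before phase 37.
But one of the constraints requires phase 37 before phase 4, so this ordering violates it.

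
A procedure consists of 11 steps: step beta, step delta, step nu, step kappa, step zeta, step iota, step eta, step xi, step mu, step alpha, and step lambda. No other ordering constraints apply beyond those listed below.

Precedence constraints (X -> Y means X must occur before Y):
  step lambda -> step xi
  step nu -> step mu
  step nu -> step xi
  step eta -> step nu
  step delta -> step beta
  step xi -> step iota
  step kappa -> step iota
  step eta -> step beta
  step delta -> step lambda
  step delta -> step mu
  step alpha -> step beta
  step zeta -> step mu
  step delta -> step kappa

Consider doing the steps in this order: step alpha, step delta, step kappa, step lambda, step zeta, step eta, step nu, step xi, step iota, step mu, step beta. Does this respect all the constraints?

Yes

Checking each listed constraint against this order: for instance, step alpha is in position 1 and step beta in position 11, so that constraint holds — and the remaining constraints check out the same way.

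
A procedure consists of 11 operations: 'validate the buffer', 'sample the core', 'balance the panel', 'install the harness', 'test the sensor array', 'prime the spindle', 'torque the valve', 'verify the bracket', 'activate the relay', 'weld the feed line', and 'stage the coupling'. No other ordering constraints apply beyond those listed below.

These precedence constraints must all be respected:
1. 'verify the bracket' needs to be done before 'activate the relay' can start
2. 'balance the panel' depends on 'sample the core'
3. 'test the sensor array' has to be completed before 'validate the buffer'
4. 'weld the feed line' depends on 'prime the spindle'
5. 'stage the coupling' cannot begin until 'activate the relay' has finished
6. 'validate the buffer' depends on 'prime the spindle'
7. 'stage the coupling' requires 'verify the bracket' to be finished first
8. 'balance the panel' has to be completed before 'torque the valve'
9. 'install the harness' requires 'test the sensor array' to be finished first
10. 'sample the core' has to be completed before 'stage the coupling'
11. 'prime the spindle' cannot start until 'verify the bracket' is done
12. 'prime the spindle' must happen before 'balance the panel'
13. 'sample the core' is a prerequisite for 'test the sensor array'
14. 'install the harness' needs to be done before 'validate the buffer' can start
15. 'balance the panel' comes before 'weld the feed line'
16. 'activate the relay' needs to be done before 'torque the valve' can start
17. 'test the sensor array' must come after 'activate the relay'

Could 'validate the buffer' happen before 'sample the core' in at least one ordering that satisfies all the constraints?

No

The constraints give a chain 'sample the core' → 'test the sensor array' → 'validate the buffer', which forces 'sample the core' before 'validate the buffer'.
Hence 'validate the buffer' can never be scheduled before 'sample the core'.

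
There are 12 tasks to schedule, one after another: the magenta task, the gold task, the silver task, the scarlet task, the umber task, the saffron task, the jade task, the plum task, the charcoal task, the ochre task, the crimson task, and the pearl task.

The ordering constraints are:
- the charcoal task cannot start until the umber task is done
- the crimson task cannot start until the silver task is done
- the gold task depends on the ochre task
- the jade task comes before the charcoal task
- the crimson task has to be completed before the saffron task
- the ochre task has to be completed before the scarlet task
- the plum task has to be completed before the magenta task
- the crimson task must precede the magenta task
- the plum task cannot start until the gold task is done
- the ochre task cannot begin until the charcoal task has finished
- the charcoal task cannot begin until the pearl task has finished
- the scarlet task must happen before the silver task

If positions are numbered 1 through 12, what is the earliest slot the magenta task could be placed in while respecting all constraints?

11

Every task that must precede the magenta task has to come before it. Tracing all chains that end at the magenta task, those tasks are: the gold task, the silver task, the scarlet task, the umber task, the jade task, the plum task, the charcoal task, the ochre task, the crimson task, the pearl task — 10 in total.
So at minimum 10 tasks come before the magenta task, putting the magenta task no earlier than position 11. That position is achievable by scheduling exactly those predecessors first.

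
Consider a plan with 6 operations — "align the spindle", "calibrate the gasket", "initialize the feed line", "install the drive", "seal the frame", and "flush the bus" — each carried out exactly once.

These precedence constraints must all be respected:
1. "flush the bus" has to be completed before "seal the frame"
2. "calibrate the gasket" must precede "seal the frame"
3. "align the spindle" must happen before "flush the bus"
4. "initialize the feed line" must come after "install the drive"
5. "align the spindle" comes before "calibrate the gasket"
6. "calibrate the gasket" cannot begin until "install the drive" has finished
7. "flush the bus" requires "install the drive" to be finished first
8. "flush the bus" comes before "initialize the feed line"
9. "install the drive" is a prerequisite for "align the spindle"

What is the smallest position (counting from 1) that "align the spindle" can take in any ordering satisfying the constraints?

Working backwards through the constraints from "align the spindle", its only required predecessor is "install the drive".
So at minimum 1 operation comes before "align the spindle", putting "align the spindle" no earlier than position 2. That position is achievable by scheduling exactly that predecessor first.

2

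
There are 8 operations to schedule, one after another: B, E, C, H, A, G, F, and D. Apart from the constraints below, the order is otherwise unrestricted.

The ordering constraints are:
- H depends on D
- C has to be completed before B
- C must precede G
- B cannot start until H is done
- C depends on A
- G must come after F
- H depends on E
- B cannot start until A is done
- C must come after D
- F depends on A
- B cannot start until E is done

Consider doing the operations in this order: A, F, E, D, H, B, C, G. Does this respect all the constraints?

In the proposed order, B appears before C.
Since C is required before B, the ordering is invalid.

No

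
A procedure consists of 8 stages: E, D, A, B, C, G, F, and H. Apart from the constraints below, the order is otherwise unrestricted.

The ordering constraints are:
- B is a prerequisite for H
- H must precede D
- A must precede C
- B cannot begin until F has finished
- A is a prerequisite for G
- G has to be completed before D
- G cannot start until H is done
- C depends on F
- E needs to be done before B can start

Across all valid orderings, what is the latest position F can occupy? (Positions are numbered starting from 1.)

3

Every stage that must follow F has to come after it. Tracing all chains starting from F, those stages are: D, B, C, G, H — 5 in total.
So at least 5 stages follow F, putting F no later than position 3. That position is achievable by scheduling everything else first.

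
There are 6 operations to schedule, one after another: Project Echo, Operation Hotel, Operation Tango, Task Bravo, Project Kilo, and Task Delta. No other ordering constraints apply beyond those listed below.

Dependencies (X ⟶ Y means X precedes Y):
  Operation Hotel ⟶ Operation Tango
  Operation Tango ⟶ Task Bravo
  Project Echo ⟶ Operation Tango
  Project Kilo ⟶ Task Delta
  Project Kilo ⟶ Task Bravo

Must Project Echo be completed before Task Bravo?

Yes

Tracing the constraints gives a chain: Project Echo → Operation Tango → Task Bravo.
That forces Project Echo before Task Bravo in every valid schedule.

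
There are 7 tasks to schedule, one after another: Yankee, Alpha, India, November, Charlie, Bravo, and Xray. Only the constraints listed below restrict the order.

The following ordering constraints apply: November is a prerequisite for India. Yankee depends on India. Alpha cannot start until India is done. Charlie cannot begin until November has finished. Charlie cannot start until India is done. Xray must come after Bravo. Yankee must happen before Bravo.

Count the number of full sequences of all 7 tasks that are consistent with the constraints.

20

November is the only task with nothing required before it, so every ordering starts there.
Counting all ways to extend the partial order to a total order gives 20.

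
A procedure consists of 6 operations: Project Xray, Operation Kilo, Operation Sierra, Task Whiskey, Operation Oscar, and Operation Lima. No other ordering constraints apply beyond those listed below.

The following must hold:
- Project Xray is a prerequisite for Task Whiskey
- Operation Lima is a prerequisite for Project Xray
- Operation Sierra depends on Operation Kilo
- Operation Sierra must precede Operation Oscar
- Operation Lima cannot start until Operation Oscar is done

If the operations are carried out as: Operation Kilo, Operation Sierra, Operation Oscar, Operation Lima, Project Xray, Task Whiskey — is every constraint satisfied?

Yes

Going through the constraints one by one, each required predecessor appears earlier in the sequence than its dependent — e.g. Operation Kilo (position 1) is before Operation Sierra (position 2), as required.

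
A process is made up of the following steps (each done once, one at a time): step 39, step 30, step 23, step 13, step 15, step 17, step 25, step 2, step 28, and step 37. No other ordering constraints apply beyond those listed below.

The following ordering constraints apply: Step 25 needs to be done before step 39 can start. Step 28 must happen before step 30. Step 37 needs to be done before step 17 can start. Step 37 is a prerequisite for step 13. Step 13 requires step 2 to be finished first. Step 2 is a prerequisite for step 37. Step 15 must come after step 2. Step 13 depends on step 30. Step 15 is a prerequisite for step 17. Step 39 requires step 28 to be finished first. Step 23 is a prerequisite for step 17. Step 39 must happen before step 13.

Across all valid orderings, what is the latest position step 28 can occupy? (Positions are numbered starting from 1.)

Every step that must follow step 28 has to come after it. Tracing all chains starting from step 28, those steps are: step 39, step 30, step 13 — 3 in total.
So at least 3 steps follow step 28, putting step 28 no later than position 7. That position is achievable by scheduling everything else first.

7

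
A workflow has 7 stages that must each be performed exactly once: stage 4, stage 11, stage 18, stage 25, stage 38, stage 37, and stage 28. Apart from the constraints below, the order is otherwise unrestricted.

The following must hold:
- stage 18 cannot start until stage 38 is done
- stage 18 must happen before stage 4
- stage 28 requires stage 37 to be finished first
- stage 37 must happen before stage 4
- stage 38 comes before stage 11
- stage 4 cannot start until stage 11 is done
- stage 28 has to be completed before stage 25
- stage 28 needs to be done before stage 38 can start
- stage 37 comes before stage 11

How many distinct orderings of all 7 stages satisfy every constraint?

10

Stage 37 is the only stage with nothing required before it, so every ordering starts there.
Enumerating by repeatedly choosing an available stage (one whose prerequisites are all placed) gives 10 distinct complete orderings.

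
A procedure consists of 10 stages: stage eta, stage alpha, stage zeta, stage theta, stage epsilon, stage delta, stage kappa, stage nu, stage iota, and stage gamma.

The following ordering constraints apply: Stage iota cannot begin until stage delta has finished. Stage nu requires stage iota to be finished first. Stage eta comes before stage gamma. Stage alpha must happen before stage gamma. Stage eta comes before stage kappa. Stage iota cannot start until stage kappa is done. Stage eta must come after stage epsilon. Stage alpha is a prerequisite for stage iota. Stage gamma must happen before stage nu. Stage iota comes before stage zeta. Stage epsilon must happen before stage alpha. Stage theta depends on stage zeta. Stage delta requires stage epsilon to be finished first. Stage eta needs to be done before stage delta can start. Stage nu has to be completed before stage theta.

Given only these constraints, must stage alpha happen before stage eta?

No chain of constraints connects stage alpha to stage eta in either direction.
A valid ordering placing stage eta before stage alpha exists, so the answer is no.

No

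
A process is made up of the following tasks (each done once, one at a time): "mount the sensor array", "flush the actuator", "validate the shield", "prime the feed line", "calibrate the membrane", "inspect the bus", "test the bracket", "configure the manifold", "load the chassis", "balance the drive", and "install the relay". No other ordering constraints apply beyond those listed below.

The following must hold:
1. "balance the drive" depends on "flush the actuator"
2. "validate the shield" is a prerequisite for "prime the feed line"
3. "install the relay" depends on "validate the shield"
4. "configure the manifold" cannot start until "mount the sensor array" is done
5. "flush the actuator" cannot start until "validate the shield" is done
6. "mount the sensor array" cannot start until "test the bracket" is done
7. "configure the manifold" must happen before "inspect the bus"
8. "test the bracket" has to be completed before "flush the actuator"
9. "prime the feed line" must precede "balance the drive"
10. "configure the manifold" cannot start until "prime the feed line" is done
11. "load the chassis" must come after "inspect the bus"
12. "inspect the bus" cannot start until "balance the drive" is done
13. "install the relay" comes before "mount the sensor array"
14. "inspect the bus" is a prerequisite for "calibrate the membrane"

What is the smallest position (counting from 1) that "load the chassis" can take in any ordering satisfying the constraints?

The tasks that are forced before "load the chassis", directly or transitively, are "mount the sensor array", "flush the actuator", "validate the shield", "prime the feed line", "inspect the bus", "test the bracket", "configure the manifold", "balance the drive", "install the relay". That's 9 tasks.
With 9 mandatory predecessors, the earliest "load the chassis" can sit is position 9+1 = 10, and placing just those 9 first achieves it.

10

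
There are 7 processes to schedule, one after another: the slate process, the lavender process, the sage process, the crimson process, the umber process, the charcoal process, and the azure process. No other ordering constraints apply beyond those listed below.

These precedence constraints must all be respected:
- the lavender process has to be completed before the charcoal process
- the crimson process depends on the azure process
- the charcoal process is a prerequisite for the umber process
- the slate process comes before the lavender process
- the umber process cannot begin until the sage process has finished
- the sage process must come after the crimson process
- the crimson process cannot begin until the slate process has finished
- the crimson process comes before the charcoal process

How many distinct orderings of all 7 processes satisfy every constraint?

2 processes have no prerequisites (the slate process, the azure process), so any of them could come first.
Systematically extending each partial ordering one process at a time and counting, there are 12 complete orderings.

12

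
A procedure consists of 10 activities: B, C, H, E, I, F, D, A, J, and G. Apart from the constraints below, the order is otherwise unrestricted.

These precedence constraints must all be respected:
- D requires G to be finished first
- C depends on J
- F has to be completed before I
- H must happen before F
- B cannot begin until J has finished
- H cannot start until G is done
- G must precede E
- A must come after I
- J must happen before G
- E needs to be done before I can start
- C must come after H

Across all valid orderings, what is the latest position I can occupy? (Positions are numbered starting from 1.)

9

The only activity forced after I (directly or by a chain) is A.
So at least 1 activity follows I, putting I no later than position 9. That position is achievable by scheduling everything else first.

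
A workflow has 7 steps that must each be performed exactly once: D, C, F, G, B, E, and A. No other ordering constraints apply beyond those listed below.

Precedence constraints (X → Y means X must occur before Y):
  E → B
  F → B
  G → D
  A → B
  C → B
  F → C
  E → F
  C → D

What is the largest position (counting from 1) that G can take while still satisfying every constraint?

6

Following the constraints forward from G, its only required successor is D.
With 1 mandatory successor out of 7 steps total, the latest slot for G is 7−1 = 6, and it's reachable by doing all non-successors before G.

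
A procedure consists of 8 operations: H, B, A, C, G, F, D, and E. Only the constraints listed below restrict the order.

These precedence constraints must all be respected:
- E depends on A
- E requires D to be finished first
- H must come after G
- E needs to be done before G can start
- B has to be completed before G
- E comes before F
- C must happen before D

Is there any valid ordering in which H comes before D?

There is a dependency chain D → E → G → H, so H always comes after D.
Hence H can never be scheduled before D.

No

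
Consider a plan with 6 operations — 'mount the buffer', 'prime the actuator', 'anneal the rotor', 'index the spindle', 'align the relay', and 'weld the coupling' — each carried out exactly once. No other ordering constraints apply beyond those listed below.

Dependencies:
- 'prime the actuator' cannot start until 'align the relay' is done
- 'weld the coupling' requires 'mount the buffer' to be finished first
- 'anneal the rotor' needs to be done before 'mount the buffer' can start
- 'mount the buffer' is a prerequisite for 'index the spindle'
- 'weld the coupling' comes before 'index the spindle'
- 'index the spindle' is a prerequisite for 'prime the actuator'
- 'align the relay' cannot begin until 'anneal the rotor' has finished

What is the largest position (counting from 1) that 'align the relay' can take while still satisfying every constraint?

Following the constraints forward from 'align the relay', its only required successor is 'prime the actuator'.
With 1 mandatory successor out of 6 operations total, the latest slot for 'align the relay' is 6−1 = 5, and it's reachable by doing all non-successors before 'align the relay'.

5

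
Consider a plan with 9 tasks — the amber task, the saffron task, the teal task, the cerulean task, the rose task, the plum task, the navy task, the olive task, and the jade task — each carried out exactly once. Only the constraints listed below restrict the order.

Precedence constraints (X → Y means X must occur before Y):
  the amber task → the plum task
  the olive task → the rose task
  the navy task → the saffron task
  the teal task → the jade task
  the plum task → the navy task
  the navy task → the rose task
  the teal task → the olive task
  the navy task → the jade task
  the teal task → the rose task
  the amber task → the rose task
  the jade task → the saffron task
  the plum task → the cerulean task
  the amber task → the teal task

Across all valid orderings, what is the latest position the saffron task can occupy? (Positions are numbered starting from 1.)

Nothing depends on the saffron task, so it can be the final task, position 9.

9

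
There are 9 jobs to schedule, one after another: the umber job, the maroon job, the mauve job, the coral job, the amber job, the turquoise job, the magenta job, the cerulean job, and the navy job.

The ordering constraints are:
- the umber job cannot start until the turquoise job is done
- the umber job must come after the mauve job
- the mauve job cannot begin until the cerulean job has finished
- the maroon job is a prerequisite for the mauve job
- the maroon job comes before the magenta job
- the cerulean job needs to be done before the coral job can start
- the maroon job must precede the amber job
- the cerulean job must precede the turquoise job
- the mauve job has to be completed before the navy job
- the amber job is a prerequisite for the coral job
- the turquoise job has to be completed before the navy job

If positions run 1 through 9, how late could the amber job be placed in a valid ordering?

8

The only job forced after the amber job (directly or by a chain) is the coral job.
With 1 mandatory successor out of 9 jobs total, the latest slot for the amber job is 9−1 = 8, and it's reachable by doing all non-successors before the amber job.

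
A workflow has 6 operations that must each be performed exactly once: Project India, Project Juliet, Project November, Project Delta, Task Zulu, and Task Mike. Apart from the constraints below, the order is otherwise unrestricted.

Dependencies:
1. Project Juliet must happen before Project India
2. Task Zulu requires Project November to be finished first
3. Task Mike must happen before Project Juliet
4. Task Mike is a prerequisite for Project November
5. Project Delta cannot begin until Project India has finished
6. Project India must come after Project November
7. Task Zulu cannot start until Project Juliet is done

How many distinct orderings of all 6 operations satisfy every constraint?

6

Only Task Mike has no prerequisites, so it must go first.
Counting all ways to extend the partial order to a total order gives 6.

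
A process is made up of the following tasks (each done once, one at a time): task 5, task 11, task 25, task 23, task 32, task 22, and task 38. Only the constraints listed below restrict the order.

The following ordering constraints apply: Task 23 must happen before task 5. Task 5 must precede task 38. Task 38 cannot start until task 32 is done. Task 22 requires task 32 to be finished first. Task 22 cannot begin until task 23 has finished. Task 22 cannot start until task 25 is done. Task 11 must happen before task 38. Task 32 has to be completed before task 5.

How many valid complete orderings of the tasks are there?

132

The tasks with no prerequisites are task 11, task 25, task 23, task 32; any of them can be placed first.
Counting all ways to extend the partial order to a total order gives 132.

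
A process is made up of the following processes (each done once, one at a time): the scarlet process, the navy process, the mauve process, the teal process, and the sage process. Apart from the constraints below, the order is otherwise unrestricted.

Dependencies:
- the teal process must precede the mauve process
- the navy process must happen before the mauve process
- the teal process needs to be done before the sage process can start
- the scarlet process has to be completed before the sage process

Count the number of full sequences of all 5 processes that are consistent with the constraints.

The processes with no prerequisites are the scarlet process, the navy process, the teal process; any of them can be placed first.
Systematically extending each partial ordering one process at a time and counting, there are 16 complete orderings.

16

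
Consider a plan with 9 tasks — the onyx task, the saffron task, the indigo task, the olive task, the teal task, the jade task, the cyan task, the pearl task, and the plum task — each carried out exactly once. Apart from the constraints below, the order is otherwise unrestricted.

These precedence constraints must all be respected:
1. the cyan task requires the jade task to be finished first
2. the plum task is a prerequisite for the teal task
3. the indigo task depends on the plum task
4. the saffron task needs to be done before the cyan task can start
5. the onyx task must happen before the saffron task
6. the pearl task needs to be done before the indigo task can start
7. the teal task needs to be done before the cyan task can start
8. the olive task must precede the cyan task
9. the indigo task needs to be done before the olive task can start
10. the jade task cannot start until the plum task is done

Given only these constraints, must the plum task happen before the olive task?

Following the dependencies: the plum task → the indigo task → the olive task.
So the plum task must precede the olive task in any valid ordering.

Yes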